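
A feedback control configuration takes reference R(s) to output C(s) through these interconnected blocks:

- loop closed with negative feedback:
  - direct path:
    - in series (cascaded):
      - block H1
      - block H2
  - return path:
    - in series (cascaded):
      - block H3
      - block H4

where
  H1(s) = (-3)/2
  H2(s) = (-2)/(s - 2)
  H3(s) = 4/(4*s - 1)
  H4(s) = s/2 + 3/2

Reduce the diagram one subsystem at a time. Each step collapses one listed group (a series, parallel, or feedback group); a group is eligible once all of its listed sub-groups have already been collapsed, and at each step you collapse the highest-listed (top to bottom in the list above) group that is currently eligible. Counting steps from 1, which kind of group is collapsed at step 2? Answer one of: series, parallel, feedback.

Answer: series

Working:
Step 1: series reduction of H1, H2
Step 2: combine H3, H4 in series
Step 3: feedback reduction of (H1*H2), (H3*H4)
The group at step 2 is a series group.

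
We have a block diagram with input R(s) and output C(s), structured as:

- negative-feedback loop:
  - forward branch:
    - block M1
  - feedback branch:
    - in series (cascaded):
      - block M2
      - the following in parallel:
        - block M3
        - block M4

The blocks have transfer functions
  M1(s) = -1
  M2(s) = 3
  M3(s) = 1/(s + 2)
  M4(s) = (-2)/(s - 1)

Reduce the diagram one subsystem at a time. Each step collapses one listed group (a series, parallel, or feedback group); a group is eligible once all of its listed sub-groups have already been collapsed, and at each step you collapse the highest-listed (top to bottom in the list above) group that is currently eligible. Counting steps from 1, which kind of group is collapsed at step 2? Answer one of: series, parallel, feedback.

Step 1. reduce the parallel group M3, M4
Step 2. cascade M2, (M3+M4)
Step 3. collapse the loop (M1 forward, (M2*(M3+M4)) return)
The group at step 2 is a series group.

Final answer: series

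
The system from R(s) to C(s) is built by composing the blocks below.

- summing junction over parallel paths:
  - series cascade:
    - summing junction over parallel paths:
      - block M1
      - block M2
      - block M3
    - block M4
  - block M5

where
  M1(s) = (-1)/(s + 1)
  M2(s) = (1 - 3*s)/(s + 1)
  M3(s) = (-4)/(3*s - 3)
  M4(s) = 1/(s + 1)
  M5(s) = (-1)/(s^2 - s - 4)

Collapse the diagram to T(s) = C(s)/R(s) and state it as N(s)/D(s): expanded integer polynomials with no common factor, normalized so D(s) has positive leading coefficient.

Step 1: combine M1, M2, M3 in parallel: (-9*s^2 + 5*s - 4)/(3*s^2 - 3)
Step 2: series reduction of (M1+M2+M3), M4: (-9*s^2 + 5*s - 4)/(3*s^3 + 3*s^2 - 3*s - 3)
Step 3: combine ((M1+M2+M3)*M4), M5 in parallel - this is the overall T(s), already in the required normalized form

Hence the answer: (-9*s^4 + 11*s^3 + 24*s^2 - 13*s + 19)/(3*s^5 - 18*s^3 - 12*s^2 + 15*s + 12)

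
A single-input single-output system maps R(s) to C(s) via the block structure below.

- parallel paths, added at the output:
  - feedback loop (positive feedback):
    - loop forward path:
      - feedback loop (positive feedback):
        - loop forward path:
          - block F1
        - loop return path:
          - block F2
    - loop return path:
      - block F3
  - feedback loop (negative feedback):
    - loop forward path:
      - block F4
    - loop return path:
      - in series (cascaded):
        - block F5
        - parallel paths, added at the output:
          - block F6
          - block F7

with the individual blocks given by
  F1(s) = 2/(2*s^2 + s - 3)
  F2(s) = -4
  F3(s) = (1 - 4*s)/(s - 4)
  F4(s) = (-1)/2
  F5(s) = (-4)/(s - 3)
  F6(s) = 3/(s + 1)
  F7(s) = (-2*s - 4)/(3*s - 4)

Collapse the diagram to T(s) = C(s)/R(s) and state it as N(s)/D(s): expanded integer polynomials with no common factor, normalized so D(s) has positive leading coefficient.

Step 1: collapse the loop (F1 forward, F2 return), giving 2/(2*s^2 + s + 5)
Step 2: reduce the feedback loop with forward [F1/(1-F1*F2)] and return F3, giving (2*s - 8)/(2*s^3 - 7*s^2 + 9*s - 22)
Step 3: sum the parallel branches F6, F7, giving (-2*s^2 + 3*s - 16)/(3*s^2 - s - 4)
Step 4: cascade F5, (F6+F7), giving (8*s^2 - 12*s + 64)/(3*s^3 - 10*s^2 - s + 12)
Step 5: reduce the feedback loop with forward F4 and return (F5*(F6+F7)), giving (-3*s^3 + 10*s^2 + s - 12)/(6*s^3 - 28*s^2 + 10*s - 40)
Step 6: sum the parallel branches [[F1/(1-F1*F2)]/(1-[F1/(1-F1*F2)]*F3)], [F4/(1+F4*(F5*(F6+F7)))], which is the overall transfer function T(s) = C(s)/R(s) in lowest terms

Answer: (-6*s^6 + 41*s^5 - 83*s^4 + 21*s^3 + 117*s^2 - 290*s + 584)/(12*s^6 - 98*s^5 + 270*s^4 - 534*s^3 + 986*s^2 - 580*s + 880)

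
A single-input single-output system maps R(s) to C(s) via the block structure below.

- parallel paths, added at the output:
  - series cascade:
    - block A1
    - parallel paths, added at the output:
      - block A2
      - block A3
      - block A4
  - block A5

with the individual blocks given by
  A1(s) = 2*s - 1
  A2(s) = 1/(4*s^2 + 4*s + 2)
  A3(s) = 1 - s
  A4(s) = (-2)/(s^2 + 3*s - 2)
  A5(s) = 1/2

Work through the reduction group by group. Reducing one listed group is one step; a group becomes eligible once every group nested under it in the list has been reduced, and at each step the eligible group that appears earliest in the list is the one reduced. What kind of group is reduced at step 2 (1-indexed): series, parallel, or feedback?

The answer is series.

Reasoning:
Step 1 - sum the parallel branches A2, A3, A4
Step 2 - combine A1, (A2+A3+A4) in series
Step 3 - reduce the parallel group (A1*(A2+A3+A4)), A5
Step 2: series.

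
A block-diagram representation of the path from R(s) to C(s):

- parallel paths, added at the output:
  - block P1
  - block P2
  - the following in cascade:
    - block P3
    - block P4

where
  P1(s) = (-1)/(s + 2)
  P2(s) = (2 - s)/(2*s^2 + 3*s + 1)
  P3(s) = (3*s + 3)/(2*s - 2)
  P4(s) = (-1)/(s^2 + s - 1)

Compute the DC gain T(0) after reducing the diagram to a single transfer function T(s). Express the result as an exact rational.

First reduce the diagram to T(s).

[1] combine P3, P4 in series: (-3*s - 3)/(2*s^3 - 4*s + 2)
[2] add P1, P2, (P3*P4) (parallel): (-6*s^5 - 12*s^4 - 9*s^3 - 36*s^2 - 45*s)/(4*s^6 + 14*s^5 + 6*s^4 - 20*s^3 - 14*s^2 + 6*s + 4)
Step 2 gives the overall T(s). Then T(0) = 0/4 = 0.

Answer: 0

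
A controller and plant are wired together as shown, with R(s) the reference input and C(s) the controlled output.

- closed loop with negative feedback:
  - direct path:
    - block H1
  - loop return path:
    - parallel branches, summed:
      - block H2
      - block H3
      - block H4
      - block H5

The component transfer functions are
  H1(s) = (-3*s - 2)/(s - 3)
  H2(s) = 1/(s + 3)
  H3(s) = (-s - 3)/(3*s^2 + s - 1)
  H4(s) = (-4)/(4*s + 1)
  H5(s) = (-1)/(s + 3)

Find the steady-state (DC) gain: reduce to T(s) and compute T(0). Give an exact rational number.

Step 1 - sum the parallel branches H2, H3, H4, H5: (-16*s^2 - 17*s + 1)/(12*s^3 + 7*s^2 - 3*s - 1)
Step 2 - close the feedback loop around H1, (H2+H3+H4+H5): (-36*s^4 - 45*s^3 - 5*s^2 + 9*s + 2)/(12*s^4 + 19*s^3 + 59*s^2 + 39*s + 1)
Evaluating the step-2 result (the overall T(s)) at s = 0 gives T(0) = 2/1 = 2.

Therefore the answer is 2.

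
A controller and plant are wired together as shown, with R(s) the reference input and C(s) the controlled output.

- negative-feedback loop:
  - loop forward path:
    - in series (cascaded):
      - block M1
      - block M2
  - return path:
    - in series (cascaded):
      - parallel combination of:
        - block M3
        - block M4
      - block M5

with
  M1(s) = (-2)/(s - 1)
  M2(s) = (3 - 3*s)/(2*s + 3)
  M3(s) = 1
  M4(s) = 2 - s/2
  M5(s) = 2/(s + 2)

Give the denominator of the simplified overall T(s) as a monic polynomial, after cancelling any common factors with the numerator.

Step 1. reduce the series chain M1, M2, giving 6/(2*s + 3)
Step 2. combine M3, M4 in parallel, giving 3 - s/2
Step 3. reduce the series chain (M3+M4), M5, giving (6 - s)/(s + 2)
Step 4. close the feedback loop around (M1*M2), ((M3+M4)*M5), giving (6*s + 12)/(2*s^2 + s + 42)
No further cancellation is possible in the step-4 result, so that is T(s). Its denominator becomes monic after dividing by the leading coefficient 2.

Therefore the answer is s^2 + s/2 + 21.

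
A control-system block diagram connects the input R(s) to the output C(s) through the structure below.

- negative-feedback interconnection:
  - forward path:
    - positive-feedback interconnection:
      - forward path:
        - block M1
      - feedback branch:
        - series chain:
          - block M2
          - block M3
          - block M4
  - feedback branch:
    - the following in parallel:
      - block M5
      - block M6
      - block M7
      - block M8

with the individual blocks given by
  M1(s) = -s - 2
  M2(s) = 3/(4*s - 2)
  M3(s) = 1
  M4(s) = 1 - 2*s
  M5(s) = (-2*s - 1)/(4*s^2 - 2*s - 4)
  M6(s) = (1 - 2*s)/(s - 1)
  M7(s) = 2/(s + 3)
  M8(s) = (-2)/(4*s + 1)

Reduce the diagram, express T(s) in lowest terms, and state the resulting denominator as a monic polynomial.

1. series reduction of M2, M3, M4 gives (-3)/2
2. feedback reduction of M1, (M2*M3*M4) gives (2*s + 4)/(3*s + 4)
3. reduce the parallel group M5, M6, M7, M8 gives (-32*s^5 - 56*s^4 + 30*s^3 + 109*s^2 + 14*s - 25)/(16*s^5 + 28*s^4 - 74*s^3 - 28*s^2 + 46*s + 12)
4. collapse the loop ([M1/(1-M1*(M2*M3*M4))] forward, (M5+M6+M7+M8) return) gives (-16*s^6 - 60*s^5 + 18*s^4 + 176*s^3 + 10*s^2 - 104*s - 24)/(8*s^6 + 46*s^5 + 137*s^4 + 21*s^3 - 245*s^2 - 113*s + 26)
That last expression is T(s), already simplified. Scaling its denominator by 1/8 (the reciprocal of the leading coefficient) yields the monic denominator.

Answer: s^6 + 23*s^5/4 + 137*s^4/8 + 21*s^3/8 - 245*s^2/8 - 113*s/8 + 13/4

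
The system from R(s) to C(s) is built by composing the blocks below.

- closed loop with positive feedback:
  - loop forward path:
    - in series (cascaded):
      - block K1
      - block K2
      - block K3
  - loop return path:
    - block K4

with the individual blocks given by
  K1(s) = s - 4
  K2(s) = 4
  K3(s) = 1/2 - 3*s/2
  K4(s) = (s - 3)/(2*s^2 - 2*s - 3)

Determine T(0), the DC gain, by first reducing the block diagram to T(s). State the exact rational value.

[1] series reduction of K1, K2, K3; result -6*s^2 + 26*s - 8
[2] apply the feedback formula to (K1*K2*K3), K4; result (-12*s^4 + 64*s^3 - 50*s^2 - 62*s + 24)/(6*s^3 - 42*s^2 + 84*s - 27)
That last expression is T(s); at s = 0 only the constant terms survive, so T(0) = 24/(-27) = -8/9.

Answer: -8/9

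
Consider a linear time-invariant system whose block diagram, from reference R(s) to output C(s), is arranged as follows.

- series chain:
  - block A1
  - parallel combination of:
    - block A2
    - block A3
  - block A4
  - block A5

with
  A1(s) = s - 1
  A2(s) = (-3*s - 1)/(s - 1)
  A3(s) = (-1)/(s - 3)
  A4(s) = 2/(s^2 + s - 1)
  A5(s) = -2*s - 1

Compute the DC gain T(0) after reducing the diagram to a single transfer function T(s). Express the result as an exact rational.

[1] sum the parallel branches A2, A3; result (-3*s^2 + 7*s + 4)/(s^2 - 4*s + 3)
[2] combine A1, (A2+A3), A4, A5 in series; result (12*s^3 - 22*s^2 - 30*s - 8)/(s^3 - 2*s^2 - 4*s + 3)
That last expression is T(s); at s = 0 only the constant terms survive, so T(0) = -8/3.

Hence the answer: -8/3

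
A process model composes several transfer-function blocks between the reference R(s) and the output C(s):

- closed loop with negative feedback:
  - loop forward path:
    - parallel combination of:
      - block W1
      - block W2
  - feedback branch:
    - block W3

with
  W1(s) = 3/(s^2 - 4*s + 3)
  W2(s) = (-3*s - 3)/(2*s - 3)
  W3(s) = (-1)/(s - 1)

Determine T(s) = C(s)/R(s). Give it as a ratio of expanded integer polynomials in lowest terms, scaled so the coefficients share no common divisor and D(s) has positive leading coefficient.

[1] combine W1, W2 in parallel: (-3*s^3 + 9*s^2 + 9*s - 18)/(2*s^3 - 11*s^2 + 18*s - 9)
[2] close the feedback loop around (W1+W2), W3 - this is the overall T(s), already in the required normalized form

Hence the answer: (-3*s^4 + 12*s^3 - 27*s + 18)/(2*s^4 - 10*s^3 + 20*s^2 - 36*s + 27)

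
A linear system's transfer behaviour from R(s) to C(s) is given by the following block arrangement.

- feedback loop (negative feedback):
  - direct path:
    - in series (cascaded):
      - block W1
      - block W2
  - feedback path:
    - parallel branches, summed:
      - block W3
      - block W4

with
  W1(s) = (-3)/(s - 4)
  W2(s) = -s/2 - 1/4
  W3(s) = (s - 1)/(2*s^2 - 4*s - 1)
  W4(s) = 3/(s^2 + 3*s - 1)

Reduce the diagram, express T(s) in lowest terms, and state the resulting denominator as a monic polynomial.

1. combine W1, W2 in series: (6*s + 3)/(4*s - 16)
2. parallel reduction of W3, W4: (s^3 + 8*s^2 - 16*s - 2)/(2*s^4 + 2*s^3 - 15*s^2 + s + 1)
3. feedback reduction of (W1*W2), (W3+W4): (12*s^5 + 18*s^4 - 84*s^3 - 39*s^2 + 9*s + 3)/(8*s^5 - 18*s^4 - 41*s^3 + 172*s^2 - 72*s - 22)
That last expression is T(s), already simplified. Scaling its denominator by 1/8 (the reciprocal of the leading coefficient) yields the monic denominator.

Hence the answer: s^5 - 9*s^4/4 - 41*s^3/8 + 43*s^2/2 - 9*s - 11/4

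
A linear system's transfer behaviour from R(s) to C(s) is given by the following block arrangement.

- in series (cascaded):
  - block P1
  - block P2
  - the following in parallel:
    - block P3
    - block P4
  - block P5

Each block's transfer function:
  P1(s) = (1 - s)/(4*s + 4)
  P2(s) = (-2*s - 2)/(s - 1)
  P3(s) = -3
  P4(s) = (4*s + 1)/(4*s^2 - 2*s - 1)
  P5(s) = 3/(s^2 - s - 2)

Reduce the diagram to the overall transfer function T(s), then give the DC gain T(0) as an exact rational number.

Reducing step by step:

[1] combine P3, P4 in parallel, giving (-12*s^2 + 10*s + 4)/(4*s^2 - 2*s - 1)
[2] combine P1, P2, (P3+P4), P5 in series, giving (-18*s^2 + 15*s + 6)/(4*s^4 - 6*s^3 - 7*s^2 + 5*s + 2)
DC gain: substitute s = 0 into T(s) from step 2: T(0) = 6/2 = 3.

Answer: 3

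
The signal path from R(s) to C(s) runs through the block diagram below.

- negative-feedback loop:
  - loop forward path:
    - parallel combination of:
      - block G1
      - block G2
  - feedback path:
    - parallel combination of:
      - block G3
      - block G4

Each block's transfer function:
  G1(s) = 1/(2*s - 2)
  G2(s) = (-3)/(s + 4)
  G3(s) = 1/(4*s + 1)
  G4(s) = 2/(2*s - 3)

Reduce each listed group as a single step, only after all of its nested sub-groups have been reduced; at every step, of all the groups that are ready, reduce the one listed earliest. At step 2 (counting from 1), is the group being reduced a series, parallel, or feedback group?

Step 1 - reduce the parallel group G1, G2
Step 2 - parallel reduction of G3, G4
Step 3 - reduce the feedback loop with forward (G1+G2) and return (G3+G4)
Step 2: parallel.

Final answer: parallel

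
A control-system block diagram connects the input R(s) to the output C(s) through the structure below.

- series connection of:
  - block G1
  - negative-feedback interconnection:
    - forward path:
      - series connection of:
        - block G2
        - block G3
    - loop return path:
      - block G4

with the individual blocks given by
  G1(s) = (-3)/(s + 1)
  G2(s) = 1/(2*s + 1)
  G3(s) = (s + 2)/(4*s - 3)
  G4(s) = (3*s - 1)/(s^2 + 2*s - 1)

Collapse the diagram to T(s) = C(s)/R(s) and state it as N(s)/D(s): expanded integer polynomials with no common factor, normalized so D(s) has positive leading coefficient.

Step 1. series reduction of G2, G3 = (s + 2)/(8*s^2 - 2*s - 3)
Step 2. collapse the loop ((G2*G3) forward, G4 return) = (s^3 + 4*s^2 + 3*s - 2)/(8*s^4 + 14*s^3 - 12*s^2 + s + 1)
Step 3. multiply G1, [(G2*G3)/(1+(G2*G3)*G4)] (series), which is the overall transfer function T(s) = C(s)/R(s) in lowest terms

Hence the answer: (-3*s^3 - 12*s^2 - 9*s + 6)/(8*s^5 + 22*s^4 + 2*s^3 - 11*s^2 + 2*s + 1)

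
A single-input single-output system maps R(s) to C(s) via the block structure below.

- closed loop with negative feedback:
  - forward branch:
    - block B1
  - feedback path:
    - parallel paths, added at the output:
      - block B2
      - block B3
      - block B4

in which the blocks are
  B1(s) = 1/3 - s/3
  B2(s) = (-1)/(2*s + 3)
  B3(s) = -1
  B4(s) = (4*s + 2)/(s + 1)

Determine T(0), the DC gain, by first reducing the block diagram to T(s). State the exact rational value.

Step 1. combine B2, B3, B4 in parallel -> (6*s^2 + 10*s + 2)/(2*s^2 + 5*s + 3)
Step 2. apply the feedback formula to B1, (B2+B3+B4) -> (2*s^3 + 3*s^2 - 2*s - 3)/(6*s^3 - 2*s^2 - 23*s - 11)
DC gain: substitute s = 0 into T(s) from step 2: T(0) = -3/(-11) = 3/11.

Answer: 3/11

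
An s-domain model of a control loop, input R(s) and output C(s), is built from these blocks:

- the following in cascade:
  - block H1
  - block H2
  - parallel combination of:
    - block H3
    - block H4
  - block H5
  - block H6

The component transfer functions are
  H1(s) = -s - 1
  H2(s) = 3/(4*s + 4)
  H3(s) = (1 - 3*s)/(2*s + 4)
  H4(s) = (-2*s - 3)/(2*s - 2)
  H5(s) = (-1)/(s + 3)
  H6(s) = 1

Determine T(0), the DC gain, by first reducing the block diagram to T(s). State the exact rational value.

Answer: 7/16

Working:
Step 1 - parallel reduction of H3, H4: (-5*s^2 - 3*s - 7)/(2*s^2 + 2*s - 4)
Step 2 - multiply H1, H2, (H3+H4), H5, H6 (series): (-15*s^2 - 9*s - 21)/(8*s^3 + 32*s^2 + 8*s - 48)
That last expression is T(s); at s = 0 only the constant terms survive, so T(0) = -21/(-48) = 7/16.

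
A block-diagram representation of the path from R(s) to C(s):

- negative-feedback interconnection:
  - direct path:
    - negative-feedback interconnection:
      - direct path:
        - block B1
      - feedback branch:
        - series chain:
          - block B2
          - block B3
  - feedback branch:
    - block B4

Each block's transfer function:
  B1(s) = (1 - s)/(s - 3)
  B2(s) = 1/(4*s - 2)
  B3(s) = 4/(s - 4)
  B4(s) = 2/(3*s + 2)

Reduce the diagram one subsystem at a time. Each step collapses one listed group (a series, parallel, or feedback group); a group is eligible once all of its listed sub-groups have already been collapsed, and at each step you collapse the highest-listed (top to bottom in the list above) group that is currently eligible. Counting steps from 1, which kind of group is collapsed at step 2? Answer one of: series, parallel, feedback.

Step 1. combine B2, B3 in series
Step 2. feedback reduction of B1, (B2*B3)
Step 3. close the feedback loop around [B1/(1+B1*(B2*B3))], B4
Step 2: feedback.

Answer: feedback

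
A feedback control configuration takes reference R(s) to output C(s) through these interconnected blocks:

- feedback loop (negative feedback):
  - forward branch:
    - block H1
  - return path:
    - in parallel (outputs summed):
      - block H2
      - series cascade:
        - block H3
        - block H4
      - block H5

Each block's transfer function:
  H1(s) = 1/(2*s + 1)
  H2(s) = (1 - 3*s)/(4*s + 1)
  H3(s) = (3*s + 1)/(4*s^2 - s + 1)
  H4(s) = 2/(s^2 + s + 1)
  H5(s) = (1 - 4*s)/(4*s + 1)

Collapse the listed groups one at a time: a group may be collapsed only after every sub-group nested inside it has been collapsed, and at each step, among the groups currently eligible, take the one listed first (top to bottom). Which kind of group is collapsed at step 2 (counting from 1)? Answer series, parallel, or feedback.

Answer: parallel

Working:
Step 1 - reduce the series chain H3, H4
Step 2 - reduce the parallel group H2, (H3*H4), H5
Step 3 - feedback reduction of H1, (H2+(H3*H4)+H5)
So the answer for step 2 is parallel.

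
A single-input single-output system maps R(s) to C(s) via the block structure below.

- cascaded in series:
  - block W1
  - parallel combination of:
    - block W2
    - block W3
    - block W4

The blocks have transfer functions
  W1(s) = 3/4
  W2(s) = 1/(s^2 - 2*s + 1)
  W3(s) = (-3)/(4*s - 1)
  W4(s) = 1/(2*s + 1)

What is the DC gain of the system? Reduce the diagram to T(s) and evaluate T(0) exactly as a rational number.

The answer is 15/4.

Reasoning:
(1) parallel reduction of W2, W3, W4, giving (-2*s^3 + 8*s^2 + 8*s - 5)/(8*s^4 - 14*s^3 + 3*s^2 + 4*s - 1)
(2) series reduction of W1, (W2+W3+W4), giving (-6*s^3 + 24*s^2 + 24*s - 15)/(32*s^4 - 56*s^3 + 12*s^2 + 16*s - 4)
The step-2 result is T(s). Setting s = 0: T(0) = -15/(-4) = 15/4.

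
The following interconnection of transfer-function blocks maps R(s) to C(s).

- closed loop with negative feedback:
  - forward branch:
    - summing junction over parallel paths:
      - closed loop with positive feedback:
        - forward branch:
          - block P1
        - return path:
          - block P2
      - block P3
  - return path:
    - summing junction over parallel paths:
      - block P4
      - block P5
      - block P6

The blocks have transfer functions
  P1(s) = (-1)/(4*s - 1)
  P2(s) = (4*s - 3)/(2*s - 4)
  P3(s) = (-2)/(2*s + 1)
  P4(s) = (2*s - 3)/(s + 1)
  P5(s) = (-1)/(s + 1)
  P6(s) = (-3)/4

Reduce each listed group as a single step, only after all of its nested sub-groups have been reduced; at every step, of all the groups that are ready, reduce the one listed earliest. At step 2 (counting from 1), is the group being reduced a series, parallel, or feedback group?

The answer is parallel.

Reasoning:
Step 1. reduce the feedback loop with forward P1 and return P2
Step 2. reduce the parallel group [P1/(1-P1*P2)], P3
Step 3. combine P4, P5, P6 in parallel
Step 4. reduce the feedback loop with forward ([P1/(1-P1*P2)]+P3) and return (P4+P5+P6)
So the answer for step 2 is parallel.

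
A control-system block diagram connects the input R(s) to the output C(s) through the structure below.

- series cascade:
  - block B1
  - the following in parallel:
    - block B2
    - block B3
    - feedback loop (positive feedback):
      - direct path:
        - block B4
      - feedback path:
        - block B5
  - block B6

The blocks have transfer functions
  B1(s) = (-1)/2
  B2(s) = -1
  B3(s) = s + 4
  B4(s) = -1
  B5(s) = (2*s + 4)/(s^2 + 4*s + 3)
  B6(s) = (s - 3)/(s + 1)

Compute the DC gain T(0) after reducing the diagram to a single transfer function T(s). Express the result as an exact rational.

Step 1 - close the feedback loop around B4, B5 gives (-s^2 - 4*s - 3)/(s^2 + 6*s + 7)
Step 2 - sum the parallel branches B2, B3, [B4/(1-B4*B5)] gives (s^3 + 8*s^2 + 21*s + 18)/(s^2 + 6*s + 7)
Step 3 - reduce the series chain B1, (B2+B3+[B4/(1-B4*B5)]), B6 gives (-s^4 - 5*s^3 + 3*s^2 + 45*s + 54)/(2*s^3 + 14*s^2 + 26*s + 14)
The step-3 result is T(s). Setting s = 0: T(0) = 54/14 = 27/7.

Therefore the answer is 27/7.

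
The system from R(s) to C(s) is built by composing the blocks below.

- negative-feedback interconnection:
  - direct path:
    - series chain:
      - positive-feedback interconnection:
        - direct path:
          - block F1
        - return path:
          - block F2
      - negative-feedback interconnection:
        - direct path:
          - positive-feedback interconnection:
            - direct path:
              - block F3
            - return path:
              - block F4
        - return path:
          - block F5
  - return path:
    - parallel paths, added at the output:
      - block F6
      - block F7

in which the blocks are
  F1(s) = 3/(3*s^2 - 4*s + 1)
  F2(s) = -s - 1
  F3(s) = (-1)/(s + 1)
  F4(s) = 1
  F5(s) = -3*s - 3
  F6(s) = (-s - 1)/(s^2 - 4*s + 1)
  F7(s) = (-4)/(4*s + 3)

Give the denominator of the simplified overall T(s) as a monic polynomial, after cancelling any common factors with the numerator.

First reduce the diagram to T(s).

Step 1. collapse the loop (F1 forward, F2 return) = 3/(3*s^2 - s + 4)
Step 2. reduce the feedback loop with forward F3 and return F4 = (-1)/(s + 2)
Step 3. reduce the feedback loop with forward [F3/(1-F3*F4)] and return F5 = (-1)/(4*s + 5)
Step 4. reduce the series chain [F1/(1-F1*F2)], [[F3/(1-F3*F4)]/(1+[F3/(1-F3*F4)]*F5)] = (-3)/(12*s^3 + 11*s^2 + 11*s + 20)
Step 5. sum the parallel branches F6, F7 = (-8*s^2 + 9*s - 7)/(4*s^3 - 13*s^2 - 8*s + 3)
Step 6. close the feedback loop around ([F1/(1-F1*F2)]*[[F3/(1-F3*F4)]/(1+[F3/(1-F3*F4)]*F5)]), (F6+F7) = (-12*s^3 + 39*s^2 + 24*s - 9)/(48*s^6 - 112*s^5 - 195*s^4 - 115*s^3 - 291*s^2 - 154*s + 81)
Step 6 gives the fully reduced T(s), with no common factor left to cancel. The denominator's leading coefficient is 48, so divide each of its coefficients by 48 to get the monic form.

Answer: s^6 - 7*s^5/3 - 65*s^4/16 - 115*s^3/48 - 97*s^2/16 - 77*s/24 + 27/16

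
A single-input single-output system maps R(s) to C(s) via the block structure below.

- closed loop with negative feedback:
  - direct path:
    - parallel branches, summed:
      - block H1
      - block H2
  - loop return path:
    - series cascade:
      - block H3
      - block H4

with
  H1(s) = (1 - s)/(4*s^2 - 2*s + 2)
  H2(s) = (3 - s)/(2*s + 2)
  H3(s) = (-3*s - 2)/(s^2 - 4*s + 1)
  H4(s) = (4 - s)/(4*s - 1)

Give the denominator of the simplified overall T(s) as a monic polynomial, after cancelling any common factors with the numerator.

1. sum the parallel branches H1, H2: (-s^3 + 3*s^2 - 2*s + 2)/(2*s^3 + s^2 + 1)
2. reduce the series chain H3, H4: (3*s^2 - 10*s - 8)/(4*s^3 - 17*s^2 + 8*s - 1)
3. collapse the loop ((H1+H2) forward, (H3*H4) return): (-4*s^6 + 29*s^5 - 67*s^4 + 67*s^3 - 53*s^2 + 18*s - 2)/(8*s^6 - 33*s^5 + 18*s^4 - 18*s^3 - 16*s^2 + 4*s - 17)
T(s) is the step-3 result (common factors already cancelled). Leading coefficient of the denominator: 8. Divide through by 8 for the monic polynomial.

Final answer: s^6 - 33*s^5/8 + 9*s^4/4 - 9*s^3/4 - 2*s^2 + s/2 - 17/8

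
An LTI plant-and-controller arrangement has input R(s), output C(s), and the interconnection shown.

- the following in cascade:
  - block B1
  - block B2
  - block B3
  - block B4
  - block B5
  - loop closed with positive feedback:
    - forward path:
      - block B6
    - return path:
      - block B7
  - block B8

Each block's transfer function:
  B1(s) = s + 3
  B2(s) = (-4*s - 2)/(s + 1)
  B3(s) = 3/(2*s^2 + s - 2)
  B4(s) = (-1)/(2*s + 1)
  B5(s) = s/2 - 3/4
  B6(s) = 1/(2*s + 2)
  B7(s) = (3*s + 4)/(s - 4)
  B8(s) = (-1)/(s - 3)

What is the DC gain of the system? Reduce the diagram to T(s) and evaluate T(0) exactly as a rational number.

1. close the feedback loop around B6, B7; result (s - 4)/(2*s^2 - 9*s - 12)
2. series reduction of B1, B2, B3, B4, B5, [B6/(1-B6*B7)], B8; result (-6*s^3 + 15*s^2 + 63*s - 108)/(8*s^6 - 48*s^5 - 34*s^4 + 256*s^3 + 246*s^2 - 132*s - 144)
Step 2 gives the overall T(s). Then T(0) = -108/(-144) = 3/4.

Therefore the answer is 3/4.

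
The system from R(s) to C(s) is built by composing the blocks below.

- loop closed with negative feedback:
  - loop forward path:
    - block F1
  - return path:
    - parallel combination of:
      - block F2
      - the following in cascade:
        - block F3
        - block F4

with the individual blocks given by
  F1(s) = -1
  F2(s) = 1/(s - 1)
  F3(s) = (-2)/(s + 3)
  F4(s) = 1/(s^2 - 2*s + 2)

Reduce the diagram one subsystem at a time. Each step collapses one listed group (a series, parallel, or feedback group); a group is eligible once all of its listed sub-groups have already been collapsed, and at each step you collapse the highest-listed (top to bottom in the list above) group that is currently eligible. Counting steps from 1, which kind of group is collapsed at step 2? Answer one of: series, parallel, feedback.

Step 1: reduce the series chain F3, F4
Step 2: reduce the parallel group F2, (F3*F4)
Step 3: apply the feedback formula to F1, (F2+(F3*F4))
The group at step 2 is a parallel group.

Answer: parallel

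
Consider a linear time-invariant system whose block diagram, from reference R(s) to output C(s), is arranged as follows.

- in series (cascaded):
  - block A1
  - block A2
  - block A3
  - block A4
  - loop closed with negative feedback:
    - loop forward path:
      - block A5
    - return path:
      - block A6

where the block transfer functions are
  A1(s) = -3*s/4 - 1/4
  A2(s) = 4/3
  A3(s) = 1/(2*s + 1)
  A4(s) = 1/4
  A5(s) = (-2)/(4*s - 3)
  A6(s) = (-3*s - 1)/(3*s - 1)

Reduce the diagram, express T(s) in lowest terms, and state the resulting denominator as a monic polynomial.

(1) close the feedback loop around A5, A6; result (2 - 6*s)/(12*s^2 - 7*s + 5)
(2) cascade A1, A2, A3, A4, [A5/(1+A5*A6)]; result (9*s^2 - 1)/(144*s^3 - 12*s^2 + 18*s + 30)
The result of step 2 is T(s) in lowest terms. Its denominator has leading coefficient 144; dividing the denominator through by 144 makes it monic.

Therefore the answer is s^3 - s^2/12 + s/8 + 5/24.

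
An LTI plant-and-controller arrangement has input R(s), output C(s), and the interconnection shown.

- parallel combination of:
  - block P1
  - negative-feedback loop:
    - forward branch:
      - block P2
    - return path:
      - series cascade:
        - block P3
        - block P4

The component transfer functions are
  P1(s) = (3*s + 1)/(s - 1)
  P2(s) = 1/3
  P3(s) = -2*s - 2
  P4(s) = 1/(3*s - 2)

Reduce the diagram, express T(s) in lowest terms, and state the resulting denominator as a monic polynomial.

Step 1. combine P3, P4 in series -> (-2*s - 2)/(3*s - 2)
Step 2. collapse the loop (P2 forward, (P3*P4) return) -> (3*s - 2)/(7*s - 8)
Step 3. reduce the parallel group P1, [P2/(1+P2*(P3*P4))] -> (24*s^2 - 22*s - 6)/(7*s^2 - 15*s + 8)
The result of step 3 is T(s) in lowest terms. Its denominator has leading coefficient 7; dividing the denominator through by 7 makes it monic.

Final answer: s^2 - 15*s/7 + 8/7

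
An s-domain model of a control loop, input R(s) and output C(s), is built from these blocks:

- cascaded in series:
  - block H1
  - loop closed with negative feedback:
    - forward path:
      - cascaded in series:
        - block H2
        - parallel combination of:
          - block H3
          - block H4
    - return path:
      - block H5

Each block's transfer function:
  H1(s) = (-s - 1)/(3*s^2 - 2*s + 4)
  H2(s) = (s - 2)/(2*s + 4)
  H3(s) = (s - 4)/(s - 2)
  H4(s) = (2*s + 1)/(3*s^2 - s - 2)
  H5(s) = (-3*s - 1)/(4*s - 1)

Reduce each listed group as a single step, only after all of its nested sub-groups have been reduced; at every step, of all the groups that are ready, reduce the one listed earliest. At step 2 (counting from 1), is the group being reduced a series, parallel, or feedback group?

The answer is series.

Reasoning:
Step 1: parallel reduction of H3, H4
Step 2: multiply H2, (H3+H4) (series)
Step 3: feedback reduction of (H2*(H3+H4)), H5
Step 4: reduce the series chain H1, [(H2*(H3+H4))/(1+(H2*(H3+H4))*H5)]
Step 2: series.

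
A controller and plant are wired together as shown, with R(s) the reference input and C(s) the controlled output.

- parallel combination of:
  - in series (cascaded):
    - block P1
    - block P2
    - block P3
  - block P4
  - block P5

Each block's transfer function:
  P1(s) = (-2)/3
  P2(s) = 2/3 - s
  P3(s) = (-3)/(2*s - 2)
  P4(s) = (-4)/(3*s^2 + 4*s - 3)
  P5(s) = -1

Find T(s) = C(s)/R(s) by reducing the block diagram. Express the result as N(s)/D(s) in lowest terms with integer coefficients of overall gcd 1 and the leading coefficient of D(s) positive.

Answer: (-18*s^3 - 9*s^2 + 26*s - 3)/(9*s^3 + 3*s^2 - 21*s + 9)

Working:
Step 1. reduce the series chain P1, P2, P3, giving (2 - 3*s)/(3*s - 3)
Step 2. reduce the parallel group (P1*P2*P3), P4, P5 - this is the overall T(s), already in the required normalized form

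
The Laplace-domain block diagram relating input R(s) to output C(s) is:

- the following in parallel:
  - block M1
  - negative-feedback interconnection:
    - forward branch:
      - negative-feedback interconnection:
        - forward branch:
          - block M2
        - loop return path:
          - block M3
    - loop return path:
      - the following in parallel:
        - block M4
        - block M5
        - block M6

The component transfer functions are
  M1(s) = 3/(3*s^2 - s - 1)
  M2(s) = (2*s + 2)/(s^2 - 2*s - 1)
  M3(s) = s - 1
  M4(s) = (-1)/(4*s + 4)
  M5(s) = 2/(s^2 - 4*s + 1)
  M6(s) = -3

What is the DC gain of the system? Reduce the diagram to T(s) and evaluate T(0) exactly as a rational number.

Step 1: collapse the loop (M2 forward, M3 return) = (2*s + 2)/(3*s^2 - 2*s - 3)
Step 2: parallel reduction of M4, M5, M6 = (-12*s^3 + 35*s^2 + 48*s - 5)/(4*s^3 - 12*s^2 - 12*s + 4)
Step 3: reduce the feedback loop with forward [M2/(1+M2*M3)] and return (M4+M5+M6) = (4*s^3 - 12*s^2 - 12*s + 4)/(6*s^4 - 40*s^3 + 51*s^2 + 68*s - 11)
Step 4: add M1, [[M2/(1+M2*M3)]/(1+[M2/(1+M2*M3)]*(M4+M5+M6))] (parallel) = (12*s^5 - 22*s^4 - 148*s^3 + 189*s^2 + 212*s - 37)/(18*s^6 - 126*s^5 + 187*s^4 + 193*s^3 - 152*s^2 - 57*s + 11)
That last expression is T(s); at s = 0 only the constant terms survive, so T(0) = -37/11.

Hence the answer: -37/11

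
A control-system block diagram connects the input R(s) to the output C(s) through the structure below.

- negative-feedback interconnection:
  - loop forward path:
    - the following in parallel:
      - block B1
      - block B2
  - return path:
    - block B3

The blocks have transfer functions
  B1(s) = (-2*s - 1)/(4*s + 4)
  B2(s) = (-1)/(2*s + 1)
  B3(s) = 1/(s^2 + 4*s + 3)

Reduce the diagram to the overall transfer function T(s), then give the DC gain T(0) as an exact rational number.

Step 1: parallel reduction of B1, B2 gives (-4*s^2 - 8*s - 5)/(8*s^2 + 12*s + 4)
Step 2: close the feedback loop around (B1+B2), B3 gives (-4*s^4 - 24*s^3 - 49*s^2 - 44*s - 15)/(8*s^4 + 44*s^3 + 72*s^2 + 44*s + 7)
DC gain: substitute s = 0 into T(s) from step 2: T(0) = -15/7.

Therefore the answer is -15/7.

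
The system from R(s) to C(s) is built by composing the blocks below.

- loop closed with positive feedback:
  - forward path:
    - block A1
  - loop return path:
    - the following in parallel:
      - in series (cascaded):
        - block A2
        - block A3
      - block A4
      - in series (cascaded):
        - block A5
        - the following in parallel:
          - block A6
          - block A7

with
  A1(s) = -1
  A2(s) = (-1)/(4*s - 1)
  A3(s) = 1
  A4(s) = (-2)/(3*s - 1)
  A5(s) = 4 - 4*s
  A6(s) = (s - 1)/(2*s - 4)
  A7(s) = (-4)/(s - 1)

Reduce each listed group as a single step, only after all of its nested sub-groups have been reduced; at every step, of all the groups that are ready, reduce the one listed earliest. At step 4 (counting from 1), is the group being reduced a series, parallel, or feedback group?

Reducing step by step:

(1) reduce the series chain A2, A3
(2) add A6, A7 (parallel)
(3) series reduction of A5, (A6+A7)
(4) reduce the parallel group (A2*A3), A4, (A5*(A6+A7))
(5) apply the feedback formula to A1, ((A2*A3)+A4+(A5*(A6+A7)))
Step 4: parallel.

Answer: parallel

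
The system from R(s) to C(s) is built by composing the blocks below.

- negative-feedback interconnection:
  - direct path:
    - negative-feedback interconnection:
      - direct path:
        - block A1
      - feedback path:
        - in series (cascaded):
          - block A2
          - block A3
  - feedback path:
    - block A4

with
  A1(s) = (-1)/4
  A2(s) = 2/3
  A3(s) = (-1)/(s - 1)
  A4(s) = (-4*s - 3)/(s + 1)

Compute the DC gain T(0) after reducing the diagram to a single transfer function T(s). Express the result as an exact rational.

Reducing step by step:

(1) combine A2, A3 in series = (-2)/(3*s - 3)
(2) collapse the loop (A1 forward, (A2*A3) return) = (3 - 3*s)/(12*s - 10)
(3) collapse the loop ([A1/(1+A1*(A2*A3))] forward, A4 return) = (3 - 3*s^2)/(24*s^2 - s - 19)
DC gain: substitute s = 0 into T(s) from step 3: T(0) = 3/(-19) = -3/19.

Answer: -3/19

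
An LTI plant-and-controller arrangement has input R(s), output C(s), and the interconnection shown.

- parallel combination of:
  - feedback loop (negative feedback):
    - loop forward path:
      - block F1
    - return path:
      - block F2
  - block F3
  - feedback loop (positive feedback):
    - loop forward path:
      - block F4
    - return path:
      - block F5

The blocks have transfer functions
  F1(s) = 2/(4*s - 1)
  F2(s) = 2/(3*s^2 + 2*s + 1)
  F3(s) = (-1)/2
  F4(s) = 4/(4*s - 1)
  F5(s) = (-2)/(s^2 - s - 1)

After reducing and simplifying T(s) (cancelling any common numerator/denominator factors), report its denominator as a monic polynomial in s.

Reducing step by step:

Step 1: apply the feedback formula to F1, F2; result (6*s^2 + 4*s + 2)/(12*s^3 + 5*s^2 + 2*s + 3)
Step 2: close the feedback loop around F4, F5; result (4*s^2 - 4*s - 4)/(4*s^3 - 5*s^2 - 3*s + 9)
Step 3: add [F1/(1+F1*F2)], F3, [F4/(1-F4*F5)] (parallel); result (-48*s^6 + 184*s^5 - 31*s^4 - 275*s^3 + 8*s^2 + 11*s - 15)/(96*s^6 - 80*s^5 - 106*s^4 + 190*s^3 + 48*s^2 + 18*s + 54)
Step 3 gives the fully reduced T(s), with no common factor left to cancel. The denominator's leading coefficient is 96, so divide each of its coefficients by 96 to get the monic form.

Answer: s^6 - 5*s^5/6 - 53*s^4/48 + 95*s^3/48 + s^2/2 + 3*s/16 + 9/16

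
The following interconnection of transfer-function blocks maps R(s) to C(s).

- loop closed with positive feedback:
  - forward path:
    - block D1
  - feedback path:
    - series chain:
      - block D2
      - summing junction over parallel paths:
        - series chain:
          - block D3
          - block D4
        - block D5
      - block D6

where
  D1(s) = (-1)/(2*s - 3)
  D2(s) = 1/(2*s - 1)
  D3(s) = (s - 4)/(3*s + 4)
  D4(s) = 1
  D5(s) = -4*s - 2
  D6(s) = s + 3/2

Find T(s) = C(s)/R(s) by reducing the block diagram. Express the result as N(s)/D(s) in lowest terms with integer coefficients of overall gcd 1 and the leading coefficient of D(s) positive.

Step 1: multiply D3, D4 (series): (s - 4)/(3*s + 4)
Step 2: add (D3*D4), D5 (parallel): (-12*s^2 - 21*s - 12)/(3*s + 4)
Step 3: series reduction of D2, ((D3*D4)+D5), D6: (-24*s^3 - 78*s^2 - 87*s - 36)/(12*s^2 + 10*s - 8)
Step 4: apply the feedback formula to D1, (D2*((D3*D4)+D5)*D6) - this is the overall T(s), already in the required normalized form

Therefore the answer is (12*s^2 + 10*s - 8)/(94*s^2 + 133*s + 12).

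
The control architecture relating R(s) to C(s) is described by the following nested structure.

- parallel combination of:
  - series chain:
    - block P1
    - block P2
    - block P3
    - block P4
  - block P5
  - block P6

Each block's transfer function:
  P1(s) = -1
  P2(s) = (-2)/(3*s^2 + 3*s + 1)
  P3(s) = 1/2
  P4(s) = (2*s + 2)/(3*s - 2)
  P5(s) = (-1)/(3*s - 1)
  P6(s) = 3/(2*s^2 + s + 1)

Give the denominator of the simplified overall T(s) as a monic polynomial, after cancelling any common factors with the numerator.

Step 1. multiply P1, P2, P3, P4 (series); result (2*s + 2)/(9*s^3 + 3*s^2 - 3*s - 2)
Step 2. parallel reduction of (P1*P2*P3*P4), P5, P6; result (-18*s^5 + 78*s^4 + 8*s^3 - 26*s^2 - 2*s + 6)/(54*s^6 + 27*s^5 + 3*s^4 - 18*s^3 - 11*s^2 - s + 2)
T(s) is the step-2 result (common factors already cancelled). Leading coefficient of the denominator: 54. Divide through by 54 for the monic polynomial.

Final answer: s^6 + s^5/2 + s^4/18 - s^3/3 - 11*s^2/54 - s/54 + 1/27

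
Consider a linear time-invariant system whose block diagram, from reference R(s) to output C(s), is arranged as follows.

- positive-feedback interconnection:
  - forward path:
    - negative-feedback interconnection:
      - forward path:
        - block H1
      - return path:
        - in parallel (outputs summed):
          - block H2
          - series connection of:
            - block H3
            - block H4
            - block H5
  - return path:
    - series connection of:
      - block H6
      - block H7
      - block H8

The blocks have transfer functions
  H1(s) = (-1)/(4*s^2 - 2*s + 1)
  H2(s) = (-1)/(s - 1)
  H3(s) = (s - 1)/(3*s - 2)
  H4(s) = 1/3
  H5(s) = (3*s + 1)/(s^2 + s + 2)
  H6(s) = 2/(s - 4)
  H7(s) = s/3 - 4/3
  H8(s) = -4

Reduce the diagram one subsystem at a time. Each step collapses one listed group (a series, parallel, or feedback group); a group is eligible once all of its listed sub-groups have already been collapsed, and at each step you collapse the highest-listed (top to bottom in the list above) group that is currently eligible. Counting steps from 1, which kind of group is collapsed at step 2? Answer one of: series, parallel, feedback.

1. cascade H3, H4, H5
2. sum the parallel branches H2, (H3*H4*H5)
3. apply the feedback formula to H1, (H2+(H3*H4*H5))
4. cascade H6, H7, H8
5. feedback reduction of [H1/(1+H1*(H2+(H3*H4*H5)))], (H6*H7*H8)
So the answer for step 2 is parallel.

Final answer: parallel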